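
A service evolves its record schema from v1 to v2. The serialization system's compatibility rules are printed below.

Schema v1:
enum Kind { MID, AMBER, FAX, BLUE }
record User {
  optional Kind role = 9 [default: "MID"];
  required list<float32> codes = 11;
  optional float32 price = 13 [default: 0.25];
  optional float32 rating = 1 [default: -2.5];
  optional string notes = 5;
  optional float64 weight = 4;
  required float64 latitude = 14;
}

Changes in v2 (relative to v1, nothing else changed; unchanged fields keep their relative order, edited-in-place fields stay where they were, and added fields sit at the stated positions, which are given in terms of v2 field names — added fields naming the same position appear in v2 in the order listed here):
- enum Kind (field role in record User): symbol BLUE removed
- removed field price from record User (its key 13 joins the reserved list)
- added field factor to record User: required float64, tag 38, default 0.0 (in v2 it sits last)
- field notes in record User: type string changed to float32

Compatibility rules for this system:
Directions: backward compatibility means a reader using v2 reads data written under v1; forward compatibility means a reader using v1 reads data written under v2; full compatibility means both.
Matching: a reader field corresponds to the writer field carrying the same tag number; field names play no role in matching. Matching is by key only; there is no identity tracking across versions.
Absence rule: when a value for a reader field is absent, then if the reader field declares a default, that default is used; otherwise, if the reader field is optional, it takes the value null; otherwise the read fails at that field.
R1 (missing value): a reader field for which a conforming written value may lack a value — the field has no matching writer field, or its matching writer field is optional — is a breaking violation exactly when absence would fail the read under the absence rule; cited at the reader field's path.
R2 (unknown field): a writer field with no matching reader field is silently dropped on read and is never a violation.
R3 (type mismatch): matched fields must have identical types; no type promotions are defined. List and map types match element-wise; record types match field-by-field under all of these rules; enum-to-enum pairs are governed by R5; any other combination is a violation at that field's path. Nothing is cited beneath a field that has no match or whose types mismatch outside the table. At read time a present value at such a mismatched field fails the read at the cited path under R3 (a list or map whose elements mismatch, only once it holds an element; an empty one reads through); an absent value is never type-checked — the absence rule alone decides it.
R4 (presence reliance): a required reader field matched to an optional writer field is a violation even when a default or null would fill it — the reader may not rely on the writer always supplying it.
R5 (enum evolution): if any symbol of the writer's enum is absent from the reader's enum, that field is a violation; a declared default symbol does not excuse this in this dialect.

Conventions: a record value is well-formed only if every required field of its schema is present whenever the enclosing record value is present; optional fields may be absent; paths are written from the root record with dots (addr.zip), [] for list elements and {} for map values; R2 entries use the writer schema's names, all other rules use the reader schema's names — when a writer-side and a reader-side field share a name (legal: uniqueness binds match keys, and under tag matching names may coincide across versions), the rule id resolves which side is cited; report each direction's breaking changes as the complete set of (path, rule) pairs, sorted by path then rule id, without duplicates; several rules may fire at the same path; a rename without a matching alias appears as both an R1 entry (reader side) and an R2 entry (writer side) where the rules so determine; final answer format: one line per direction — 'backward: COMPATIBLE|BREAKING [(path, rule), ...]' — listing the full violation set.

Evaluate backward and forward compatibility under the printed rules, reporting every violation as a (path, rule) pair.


backward: BREAKING [(notes, R3), (role, R5)]; forward: BREAKING [(notes, R3)]

the writer's type comes first in each User pair
backward analysis of User with v2 as reader and v1 as writer:
  role <- role (Kind -> Kind, writer optional)
  codes <- codes (list<float32> -> list<float32>, writer required)
  rating <- rating (float32 -> float32, writer optional)
  notes <- notes (string -> float32, writer optional)
  weight <- weight (float64 -> float64, writer optional)
  latitude <- latitude (float64 -> float64, writer required)
  factor: no writer match
  writer field price has no reader counterpart
  violation R3 at notes
  violation R5 at role
  backward on User therefore BREAKING (2)
forward analysis of User with v1 as reader and v2 as writer:
  role <- role (Kind -> Kind, writer optional)
  codes <- codes (list<float32> -> list<float32>, writer required)
  price: no writer match
  rating <- rating (float32 -> float32, writer optional)
  notes <- notes (float32 -> string, writer optional)
  weight <- weight (float64 -> float64, writer optional)
  latitude <- latitude (float64 -> float64, writer required)
  writer field factor has no reader counterpart
  violation R3 at notes
  forward on User therefore BREAKING (1)


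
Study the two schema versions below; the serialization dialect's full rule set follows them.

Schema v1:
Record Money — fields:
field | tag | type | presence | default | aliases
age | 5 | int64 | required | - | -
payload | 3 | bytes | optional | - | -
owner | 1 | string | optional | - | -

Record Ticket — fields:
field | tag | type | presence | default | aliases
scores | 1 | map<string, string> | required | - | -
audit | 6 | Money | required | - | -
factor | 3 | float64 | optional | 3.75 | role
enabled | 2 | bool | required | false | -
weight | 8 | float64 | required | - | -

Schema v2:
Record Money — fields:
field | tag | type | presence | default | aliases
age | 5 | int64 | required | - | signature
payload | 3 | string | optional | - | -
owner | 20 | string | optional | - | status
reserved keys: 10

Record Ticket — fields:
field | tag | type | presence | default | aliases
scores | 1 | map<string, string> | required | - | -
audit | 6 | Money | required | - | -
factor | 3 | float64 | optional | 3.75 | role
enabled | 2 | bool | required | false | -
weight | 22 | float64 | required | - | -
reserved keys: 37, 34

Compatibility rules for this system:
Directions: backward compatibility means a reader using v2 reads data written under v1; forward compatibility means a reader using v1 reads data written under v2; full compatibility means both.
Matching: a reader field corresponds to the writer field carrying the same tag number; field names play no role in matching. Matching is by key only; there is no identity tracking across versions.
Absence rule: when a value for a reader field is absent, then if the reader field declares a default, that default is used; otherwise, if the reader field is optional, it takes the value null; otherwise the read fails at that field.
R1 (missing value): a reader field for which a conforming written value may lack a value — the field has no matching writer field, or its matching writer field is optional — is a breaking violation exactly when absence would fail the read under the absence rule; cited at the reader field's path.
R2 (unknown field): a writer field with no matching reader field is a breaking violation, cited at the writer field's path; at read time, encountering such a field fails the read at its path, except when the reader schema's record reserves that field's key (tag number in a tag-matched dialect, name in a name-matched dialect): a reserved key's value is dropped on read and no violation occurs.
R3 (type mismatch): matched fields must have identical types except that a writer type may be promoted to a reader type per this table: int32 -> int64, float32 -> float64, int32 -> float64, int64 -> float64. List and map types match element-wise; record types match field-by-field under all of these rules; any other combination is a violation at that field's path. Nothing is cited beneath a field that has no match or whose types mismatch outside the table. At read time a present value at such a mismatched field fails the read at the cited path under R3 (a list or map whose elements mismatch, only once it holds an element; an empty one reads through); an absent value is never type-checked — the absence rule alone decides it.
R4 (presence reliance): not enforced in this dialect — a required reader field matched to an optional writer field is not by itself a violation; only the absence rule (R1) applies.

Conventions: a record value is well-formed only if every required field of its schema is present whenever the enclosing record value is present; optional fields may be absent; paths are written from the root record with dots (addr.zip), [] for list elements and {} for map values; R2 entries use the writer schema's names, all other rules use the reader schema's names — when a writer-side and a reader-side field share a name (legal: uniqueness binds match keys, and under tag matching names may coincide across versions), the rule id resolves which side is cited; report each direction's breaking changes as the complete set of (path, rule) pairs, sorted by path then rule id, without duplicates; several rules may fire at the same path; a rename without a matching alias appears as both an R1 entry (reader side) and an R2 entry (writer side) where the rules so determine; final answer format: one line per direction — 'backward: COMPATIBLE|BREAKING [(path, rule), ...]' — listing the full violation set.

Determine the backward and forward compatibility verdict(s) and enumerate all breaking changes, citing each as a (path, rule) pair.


arrows below run writer -> reader for Ticket
checking backward for Ticket: reader v2 against writer v1:
  writer required, map<string, string> -> map<string, string>: reader scores maps from writer scores
  writer required, Money -> Money: reader audit maps from writer audit
  writer optional, float64 -> float64: reader factor maps from writer factor
  writer required, bool -> bool: reader enabled maps from writer enabled
  weight has no writer counterpart
  weight (writer side), unknown to reader
  writer required, int64 -> int64: reader audit.age maps from writer audit.age
  writer optional, bytes -> string: reader audit.payload maps from writer audit.payload
  audit.owner has no writer counterpart
  audit.owner (writer side), unknown to reader
  violation R2 at audit.owner
  violation R3 at audit.payload
  violation R1 at weight
  violation R2 at weight
  => 4 violation(s): backward is BREAKING for Ticket
checking forward for Ticket: reader v1 against writer v2:
  writer required, map<string, string> -> map<string, string>: reader scores maps from writer scores
  writer required, Money -> Money: reader audit maps from writer audit
  writer optional, float64 -> float64: reader factor maps from writer factor
  writer required, bool -> bool: reader enabled maps from writer enabled
  weight has no writer counterpart
  weight (writer side), unknown to reader
  writer required, int64 -> int64: reader audit.age maps from writer audit.age
  writer optional, string -> bytes: reader audit.payload maps from writer audit.payload
  audit.owner has no writer counterpart
  audit.owner (writer side), unknown to reader
  violation R2 at audit.owner
  violation R3 at audit.payload
  violation R1 at weight
  violation R2 at weight
  => 4 violation(s): forward is BREAKING for Ticket

backward: BREAKING [(audit.owner, R2), (audit.payload, R3), (weight, R1), (weight, R2)]; forward: BREAKING [(audit.owner, R2), (audit.payload, R3), (weight, R1), (weight, R2)]


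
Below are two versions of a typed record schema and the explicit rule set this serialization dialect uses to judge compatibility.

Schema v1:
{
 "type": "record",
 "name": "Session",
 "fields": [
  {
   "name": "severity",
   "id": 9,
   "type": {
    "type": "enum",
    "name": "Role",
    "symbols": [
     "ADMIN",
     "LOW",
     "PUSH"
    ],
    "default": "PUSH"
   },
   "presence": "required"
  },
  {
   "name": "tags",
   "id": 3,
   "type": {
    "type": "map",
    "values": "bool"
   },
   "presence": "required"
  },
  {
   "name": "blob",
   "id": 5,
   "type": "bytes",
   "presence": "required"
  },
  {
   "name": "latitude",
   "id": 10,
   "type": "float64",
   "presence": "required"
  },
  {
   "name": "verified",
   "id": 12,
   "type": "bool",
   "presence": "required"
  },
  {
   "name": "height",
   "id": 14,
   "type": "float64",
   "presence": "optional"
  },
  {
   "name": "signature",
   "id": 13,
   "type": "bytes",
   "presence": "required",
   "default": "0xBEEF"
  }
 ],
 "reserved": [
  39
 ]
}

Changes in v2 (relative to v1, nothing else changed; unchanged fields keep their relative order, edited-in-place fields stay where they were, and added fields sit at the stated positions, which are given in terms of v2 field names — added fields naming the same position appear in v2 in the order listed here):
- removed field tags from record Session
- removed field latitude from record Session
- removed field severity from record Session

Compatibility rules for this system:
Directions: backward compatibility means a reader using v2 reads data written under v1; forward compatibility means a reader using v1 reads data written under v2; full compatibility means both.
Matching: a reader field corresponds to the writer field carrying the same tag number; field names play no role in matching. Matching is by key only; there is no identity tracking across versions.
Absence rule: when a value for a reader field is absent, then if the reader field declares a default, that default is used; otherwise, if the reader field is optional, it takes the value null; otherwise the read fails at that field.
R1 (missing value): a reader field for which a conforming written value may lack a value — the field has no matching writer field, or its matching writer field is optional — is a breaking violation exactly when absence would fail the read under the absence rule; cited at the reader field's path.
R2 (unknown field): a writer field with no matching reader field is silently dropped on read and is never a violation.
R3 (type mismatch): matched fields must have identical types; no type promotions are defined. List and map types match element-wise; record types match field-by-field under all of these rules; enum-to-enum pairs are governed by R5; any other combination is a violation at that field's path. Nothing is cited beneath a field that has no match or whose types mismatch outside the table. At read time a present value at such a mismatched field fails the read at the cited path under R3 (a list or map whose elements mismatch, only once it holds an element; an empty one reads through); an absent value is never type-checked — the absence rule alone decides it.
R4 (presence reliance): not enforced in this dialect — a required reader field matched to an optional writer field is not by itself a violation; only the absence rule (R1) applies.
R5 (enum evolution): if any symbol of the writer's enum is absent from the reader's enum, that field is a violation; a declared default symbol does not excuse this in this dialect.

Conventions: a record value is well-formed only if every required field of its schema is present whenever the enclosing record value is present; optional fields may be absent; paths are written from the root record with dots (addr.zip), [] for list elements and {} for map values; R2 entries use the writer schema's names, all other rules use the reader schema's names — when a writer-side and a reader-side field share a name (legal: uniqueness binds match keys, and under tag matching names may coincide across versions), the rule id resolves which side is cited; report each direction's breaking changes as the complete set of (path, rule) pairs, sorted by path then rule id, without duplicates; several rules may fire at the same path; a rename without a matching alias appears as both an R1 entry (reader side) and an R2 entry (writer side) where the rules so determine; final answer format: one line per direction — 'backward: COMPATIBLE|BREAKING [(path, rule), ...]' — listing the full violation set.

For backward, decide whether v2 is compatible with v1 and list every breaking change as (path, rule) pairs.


each type pair in Session: writer, then reader
backward on Session — v2 reading data written by v1:
  blob <- blob (bytes -> bytes, writer required)
  verified <- verified (bool -> bool, writer required)
  height <- height (float64 -> float64, writer optional)
  signature <- signature (bytes -> bytes, writer required)
  severity (writer side), unknown to reader
  tags (writer side), unknown to reader
  latitude (writer side), unknown to reader
  => no violations; backward on Session: COMPATIBLE
diffs on Session not affecting the asked answer:
  removed field tags from record Session -> its effect on Session is confined to the forward direction, not asked
  removed field latitude from record Session -> its effect on Session is confined to the forward direction, not asked
  removed field severity from record Session -> its effect on Session is confined to the forward direction, not asked

backward: COMPATIBLE []


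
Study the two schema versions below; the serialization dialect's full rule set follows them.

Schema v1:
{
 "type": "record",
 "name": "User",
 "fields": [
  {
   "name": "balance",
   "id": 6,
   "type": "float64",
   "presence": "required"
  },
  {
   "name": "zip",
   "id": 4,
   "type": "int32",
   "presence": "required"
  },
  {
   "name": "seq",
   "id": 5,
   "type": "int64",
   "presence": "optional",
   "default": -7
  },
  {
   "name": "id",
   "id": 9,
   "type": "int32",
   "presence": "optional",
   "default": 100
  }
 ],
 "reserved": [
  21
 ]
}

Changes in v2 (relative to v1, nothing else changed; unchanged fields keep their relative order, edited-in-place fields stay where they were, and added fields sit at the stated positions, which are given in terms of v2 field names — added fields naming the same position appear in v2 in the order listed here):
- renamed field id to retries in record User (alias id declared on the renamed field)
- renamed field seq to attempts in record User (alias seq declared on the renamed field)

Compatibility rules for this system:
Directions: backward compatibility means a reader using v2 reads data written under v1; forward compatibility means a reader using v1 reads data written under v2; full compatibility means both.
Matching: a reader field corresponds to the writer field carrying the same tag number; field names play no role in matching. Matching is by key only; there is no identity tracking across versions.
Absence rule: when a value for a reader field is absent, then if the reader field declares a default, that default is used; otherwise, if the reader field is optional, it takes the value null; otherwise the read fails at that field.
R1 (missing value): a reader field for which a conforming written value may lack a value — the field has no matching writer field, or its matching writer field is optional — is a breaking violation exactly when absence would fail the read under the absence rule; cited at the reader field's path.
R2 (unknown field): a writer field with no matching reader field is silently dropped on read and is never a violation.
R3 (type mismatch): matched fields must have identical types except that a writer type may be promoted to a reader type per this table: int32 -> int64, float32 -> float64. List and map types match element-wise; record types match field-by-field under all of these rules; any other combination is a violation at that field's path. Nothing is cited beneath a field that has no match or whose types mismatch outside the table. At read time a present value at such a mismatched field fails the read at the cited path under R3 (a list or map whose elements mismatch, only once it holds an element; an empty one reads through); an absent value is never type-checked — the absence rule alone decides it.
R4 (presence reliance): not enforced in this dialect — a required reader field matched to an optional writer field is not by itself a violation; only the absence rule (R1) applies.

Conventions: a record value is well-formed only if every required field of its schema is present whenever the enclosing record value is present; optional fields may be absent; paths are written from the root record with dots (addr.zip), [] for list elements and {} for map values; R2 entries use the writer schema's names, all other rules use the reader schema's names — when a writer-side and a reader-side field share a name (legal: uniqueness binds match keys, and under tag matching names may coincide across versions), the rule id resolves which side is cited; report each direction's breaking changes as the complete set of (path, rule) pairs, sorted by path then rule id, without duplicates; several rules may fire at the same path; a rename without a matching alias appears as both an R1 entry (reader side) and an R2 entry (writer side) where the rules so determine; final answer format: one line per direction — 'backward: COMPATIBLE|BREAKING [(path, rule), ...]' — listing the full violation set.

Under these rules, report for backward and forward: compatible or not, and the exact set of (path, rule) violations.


arrows below run writer -> reader for User
backward analysis of User with v2 as reader and v1 as writer:
  writer required, float64 -> float64: reader balance maps from writer balance
  writer required, int32 -> int32: reader zip maps from writer zip
  writer optional, int64 -> int64: reader attempts maps from writer seq
  writer optional, int32 -> int32: reader retries maps from writer id
  => no violations; backward on User: COMPATIBLE
forward analysis of User with v1 as reader and v2 as writer:
  writer required, float64 -> float64: reader balance maps from writer balance
  writer required, int32 -> int32: reader zip maps from writer zip
  writer optional, int64 -> int64: reader seq maps from writer attempts
  writer optional, int32 -> int32: reader id maps from writer retries
  => no violations; forward on User: COMPATIBLE

backward: COMPATIBLE []; forward: COMPATIBLE []


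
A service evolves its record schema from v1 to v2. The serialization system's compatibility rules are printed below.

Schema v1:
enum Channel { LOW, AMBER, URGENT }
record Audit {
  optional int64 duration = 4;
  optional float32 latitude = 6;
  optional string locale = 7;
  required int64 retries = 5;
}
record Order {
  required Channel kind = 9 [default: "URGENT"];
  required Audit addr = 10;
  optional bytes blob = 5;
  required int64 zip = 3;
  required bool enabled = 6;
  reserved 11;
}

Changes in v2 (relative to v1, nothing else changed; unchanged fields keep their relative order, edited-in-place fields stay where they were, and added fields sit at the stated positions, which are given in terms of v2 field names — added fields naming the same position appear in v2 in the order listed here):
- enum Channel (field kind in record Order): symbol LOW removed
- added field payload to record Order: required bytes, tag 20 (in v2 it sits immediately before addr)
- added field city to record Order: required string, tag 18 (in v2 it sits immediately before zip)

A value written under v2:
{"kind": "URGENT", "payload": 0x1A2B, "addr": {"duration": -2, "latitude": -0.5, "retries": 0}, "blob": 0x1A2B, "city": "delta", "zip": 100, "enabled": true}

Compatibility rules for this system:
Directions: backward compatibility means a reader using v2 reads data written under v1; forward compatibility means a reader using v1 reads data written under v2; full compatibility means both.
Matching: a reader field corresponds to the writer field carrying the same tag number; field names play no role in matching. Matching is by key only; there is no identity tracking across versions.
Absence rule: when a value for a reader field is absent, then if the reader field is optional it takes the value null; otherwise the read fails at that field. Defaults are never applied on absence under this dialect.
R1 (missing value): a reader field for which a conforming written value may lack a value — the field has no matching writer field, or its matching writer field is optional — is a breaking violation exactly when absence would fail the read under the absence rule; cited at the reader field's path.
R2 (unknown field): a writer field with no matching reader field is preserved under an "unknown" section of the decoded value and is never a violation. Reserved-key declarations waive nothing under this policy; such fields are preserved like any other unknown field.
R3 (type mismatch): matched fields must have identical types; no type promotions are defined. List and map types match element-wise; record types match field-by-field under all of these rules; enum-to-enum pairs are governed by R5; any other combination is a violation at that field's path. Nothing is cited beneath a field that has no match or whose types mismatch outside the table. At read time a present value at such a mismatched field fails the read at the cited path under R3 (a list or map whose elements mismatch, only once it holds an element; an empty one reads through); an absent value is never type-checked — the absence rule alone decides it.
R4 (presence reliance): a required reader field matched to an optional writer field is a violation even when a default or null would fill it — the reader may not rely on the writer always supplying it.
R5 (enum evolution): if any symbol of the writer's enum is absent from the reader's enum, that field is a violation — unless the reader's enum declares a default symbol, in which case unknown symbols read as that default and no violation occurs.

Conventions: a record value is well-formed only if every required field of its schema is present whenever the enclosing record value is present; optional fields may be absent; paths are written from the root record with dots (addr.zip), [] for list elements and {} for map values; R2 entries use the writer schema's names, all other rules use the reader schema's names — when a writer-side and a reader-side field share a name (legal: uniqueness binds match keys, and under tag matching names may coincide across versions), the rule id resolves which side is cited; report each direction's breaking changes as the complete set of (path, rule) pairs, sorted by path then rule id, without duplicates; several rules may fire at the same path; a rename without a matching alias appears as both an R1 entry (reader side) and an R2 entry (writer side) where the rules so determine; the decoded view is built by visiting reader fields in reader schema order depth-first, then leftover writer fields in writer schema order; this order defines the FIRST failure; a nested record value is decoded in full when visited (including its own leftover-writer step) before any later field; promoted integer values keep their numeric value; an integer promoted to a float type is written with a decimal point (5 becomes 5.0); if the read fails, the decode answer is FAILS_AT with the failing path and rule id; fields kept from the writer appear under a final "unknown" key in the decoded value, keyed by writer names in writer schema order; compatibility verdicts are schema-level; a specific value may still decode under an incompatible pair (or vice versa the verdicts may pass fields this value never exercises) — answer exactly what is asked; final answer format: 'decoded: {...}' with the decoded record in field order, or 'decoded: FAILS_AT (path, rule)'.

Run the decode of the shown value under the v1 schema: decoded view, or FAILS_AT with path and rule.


the writer's type comes first in each Order pair
decoding the Order value with the v1 reader:
  kind := "URGENT"
  addr.duration := -2
  addr.latitude := -0.5
  addr.locale := null (not supplied -> null)
  addr.retries := 0
  blob := 0x1A2B
  zip := 100
  enabled := true
  writer payload: kept under "unknown"
  writer city: kept under "unknown"
  => decoded: {"kind": "URGENT", "addr": {"duration": -2, "latitude": -0.5, "locale": null, "retries": 0}, "blob": 0x1A2B, "zip": 100, "enabled": true, "unknown": {"payload": 0x1A2B, "city": "delta"}}
remaining Order differences; none change what is asked:
  enum Channel (field kind in record Order): symbol LOW removed -> changes Order's schema-level verdicts only — the decode of this value is the same

decoded: {"kind": "URGENT", "addr": {"duration": -2, "latitude": -0.5, "locale": null, "retries": 0}, "blob": 0x1A2B, "zip": 100, "enabled": true, "unknown": {"payload": 0x1A2B, "city": "delta"}}


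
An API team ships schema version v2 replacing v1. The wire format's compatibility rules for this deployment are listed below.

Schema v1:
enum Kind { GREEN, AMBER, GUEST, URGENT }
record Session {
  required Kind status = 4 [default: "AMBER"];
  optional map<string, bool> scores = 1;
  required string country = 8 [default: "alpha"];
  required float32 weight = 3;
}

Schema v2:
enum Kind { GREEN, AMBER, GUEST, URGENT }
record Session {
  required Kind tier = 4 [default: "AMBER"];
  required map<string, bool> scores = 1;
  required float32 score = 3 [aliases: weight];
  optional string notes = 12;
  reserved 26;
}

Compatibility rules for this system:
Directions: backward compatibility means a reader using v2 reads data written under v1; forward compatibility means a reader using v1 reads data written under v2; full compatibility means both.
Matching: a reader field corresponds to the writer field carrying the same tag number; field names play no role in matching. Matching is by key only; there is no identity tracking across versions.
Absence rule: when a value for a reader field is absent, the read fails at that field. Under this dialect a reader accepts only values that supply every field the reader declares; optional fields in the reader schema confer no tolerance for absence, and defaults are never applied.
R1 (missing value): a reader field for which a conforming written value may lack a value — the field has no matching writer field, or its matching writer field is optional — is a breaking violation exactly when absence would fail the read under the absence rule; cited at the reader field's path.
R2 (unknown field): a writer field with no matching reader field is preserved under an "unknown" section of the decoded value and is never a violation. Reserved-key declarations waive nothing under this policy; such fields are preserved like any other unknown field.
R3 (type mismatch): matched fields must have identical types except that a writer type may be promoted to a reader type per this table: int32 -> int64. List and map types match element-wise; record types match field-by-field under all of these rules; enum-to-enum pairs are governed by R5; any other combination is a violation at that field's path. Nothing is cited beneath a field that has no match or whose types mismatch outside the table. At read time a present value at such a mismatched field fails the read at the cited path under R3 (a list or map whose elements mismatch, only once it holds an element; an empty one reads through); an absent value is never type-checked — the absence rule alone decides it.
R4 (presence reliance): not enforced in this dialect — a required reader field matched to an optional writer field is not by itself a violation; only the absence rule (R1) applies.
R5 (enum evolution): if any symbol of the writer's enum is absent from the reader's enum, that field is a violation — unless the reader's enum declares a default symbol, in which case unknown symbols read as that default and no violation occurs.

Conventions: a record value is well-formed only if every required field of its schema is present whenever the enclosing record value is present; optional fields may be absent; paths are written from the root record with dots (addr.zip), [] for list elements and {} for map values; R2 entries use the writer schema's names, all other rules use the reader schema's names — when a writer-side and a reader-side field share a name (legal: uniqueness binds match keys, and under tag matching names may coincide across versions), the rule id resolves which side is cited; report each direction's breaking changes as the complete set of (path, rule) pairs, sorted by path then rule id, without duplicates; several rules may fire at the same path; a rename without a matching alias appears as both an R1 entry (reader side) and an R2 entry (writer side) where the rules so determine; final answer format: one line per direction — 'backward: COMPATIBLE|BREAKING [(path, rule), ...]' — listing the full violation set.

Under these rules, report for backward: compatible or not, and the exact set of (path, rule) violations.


backward: BREAKING [(notes, R1), (scores, R1)]

in Session below, arrows point writer -> reader
backward on Session — v2 reading data written by v1:
  tier: Kind -> Kind, writer required; from status
  scores: map<string, bool> -> map<string, bool>, writer optional; from scores
  score: float32 -> float32, writer required; from weight
  no writer field matches reader notes
  country (writer side), unknown to reader
  rule R1 violated at notes
  rule R1 violated at scores
  => backward verdict for Session: BREAKING, 2 violation(s)
the other Session changes do not affect what is asked:
  renamed field weight to score in record Session (alias weight declared on the renamed field) -> triggers nothing under Session's printed rules — same verdict
  renamed field status to tier in record Session -> triggers nothing under Session's printed rules — same verdict
  field scores in record Session: optional changed to required -> fires only in the forward direction of Session, which is not asked here
  removed field country from record Session -> fires only in the forward direction of Session, which is not asked here


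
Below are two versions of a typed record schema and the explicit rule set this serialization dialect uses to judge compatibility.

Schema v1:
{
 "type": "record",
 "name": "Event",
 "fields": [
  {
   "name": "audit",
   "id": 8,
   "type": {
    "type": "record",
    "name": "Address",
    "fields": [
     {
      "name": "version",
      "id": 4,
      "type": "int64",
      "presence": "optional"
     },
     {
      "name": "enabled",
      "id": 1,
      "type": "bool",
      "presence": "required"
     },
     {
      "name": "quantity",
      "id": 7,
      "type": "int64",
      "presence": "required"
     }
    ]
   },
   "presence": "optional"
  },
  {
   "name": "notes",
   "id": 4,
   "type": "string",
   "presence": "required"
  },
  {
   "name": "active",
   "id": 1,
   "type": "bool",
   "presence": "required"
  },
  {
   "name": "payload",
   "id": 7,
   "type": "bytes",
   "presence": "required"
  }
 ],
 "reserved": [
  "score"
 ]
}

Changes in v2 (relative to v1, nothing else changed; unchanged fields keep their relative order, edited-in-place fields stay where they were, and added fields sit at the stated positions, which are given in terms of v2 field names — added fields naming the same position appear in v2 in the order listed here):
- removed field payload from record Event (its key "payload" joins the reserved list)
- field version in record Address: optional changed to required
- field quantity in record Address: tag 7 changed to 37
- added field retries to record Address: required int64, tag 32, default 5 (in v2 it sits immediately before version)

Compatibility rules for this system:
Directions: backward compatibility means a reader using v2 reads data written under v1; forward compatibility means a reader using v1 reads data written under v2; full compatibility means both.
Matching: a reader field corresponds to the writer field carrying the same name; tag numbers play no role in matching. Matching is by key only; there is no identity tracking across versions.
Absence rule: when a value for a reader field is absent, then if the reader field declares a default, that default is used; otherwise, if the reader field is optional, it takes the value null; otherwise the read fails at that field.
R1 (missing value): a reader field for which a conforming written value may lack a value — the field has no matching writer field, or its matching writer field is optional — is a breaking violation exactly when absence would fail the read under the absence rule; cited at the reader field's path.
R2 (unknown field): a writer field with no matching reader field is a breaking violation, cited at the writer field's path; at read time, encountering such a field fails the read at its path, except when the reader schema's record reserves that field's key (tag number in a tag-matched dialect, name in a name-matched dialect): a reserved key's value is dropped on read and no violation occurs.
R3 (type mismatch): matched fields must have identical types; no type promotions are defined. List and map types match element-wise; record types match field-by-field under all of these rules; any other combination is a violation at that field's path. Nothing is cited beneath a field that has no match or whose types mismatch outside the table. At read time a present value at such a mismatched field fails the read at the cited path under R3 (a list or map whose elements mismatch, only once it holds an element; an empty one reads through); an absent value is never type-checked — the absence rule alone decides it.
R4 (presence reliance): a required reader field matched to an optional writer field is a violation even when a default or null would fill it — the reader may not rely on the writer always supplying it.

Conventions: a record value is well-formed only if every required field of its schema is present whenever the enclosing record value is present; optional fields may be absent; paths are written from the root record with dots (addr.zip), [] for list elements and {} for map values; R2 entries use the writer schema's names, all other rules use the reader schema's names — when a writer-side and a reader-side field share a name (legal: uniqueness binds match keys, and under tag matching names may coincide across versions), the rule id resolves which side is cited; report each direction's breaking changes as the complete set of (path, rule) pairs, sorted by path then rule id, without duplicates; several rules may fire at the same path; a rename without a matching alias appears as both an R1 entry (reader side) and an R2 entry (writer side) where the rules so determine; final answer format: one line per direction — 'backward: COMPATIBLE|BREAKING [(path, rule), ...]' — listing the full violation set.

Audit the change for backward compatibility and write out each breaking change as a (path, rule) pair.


backward: BREAKING [(audit.version, R1), (audit.version, R4)]

arrows below run writer -> reader for Event
backward for Event (reader v2, writer v1):
  audit: paired with writer audit (Address -> Address; writer optional)
  notes: paired with writer notes (string -> string; writer required)
  active: paired with writer active (bool -> bool; writer required)
  writer payload: unknown to reader
  audit.retries: no writer match
  audit.version: paired with writer audit.version (int64 -> int64; writer optional)
  audit.enabled: paired with writer audit.enabled (bool -> bool; writer required)
  audit.quantity: paired with writer audit.quantity (int64 -> int64; writer required)
  violation R1 at audit.version
  violation R4 at audit.version
  backward on Event therefore BREAKING (2)
the rest of the Event diff is inert for this question:
  removed field payload from record Event (its key "payload" joins the reserved list) -> affects forward compatibility only, which is not asked
  field quantity in record Address: tag 7 changed to 37 -> inert for the asked Event verdict: nothing fires
  added field retries to record Address: required int64, tag 32, default 5 (in v2 it sits immediately before version) -> affects forward compatibility only, which is not asked


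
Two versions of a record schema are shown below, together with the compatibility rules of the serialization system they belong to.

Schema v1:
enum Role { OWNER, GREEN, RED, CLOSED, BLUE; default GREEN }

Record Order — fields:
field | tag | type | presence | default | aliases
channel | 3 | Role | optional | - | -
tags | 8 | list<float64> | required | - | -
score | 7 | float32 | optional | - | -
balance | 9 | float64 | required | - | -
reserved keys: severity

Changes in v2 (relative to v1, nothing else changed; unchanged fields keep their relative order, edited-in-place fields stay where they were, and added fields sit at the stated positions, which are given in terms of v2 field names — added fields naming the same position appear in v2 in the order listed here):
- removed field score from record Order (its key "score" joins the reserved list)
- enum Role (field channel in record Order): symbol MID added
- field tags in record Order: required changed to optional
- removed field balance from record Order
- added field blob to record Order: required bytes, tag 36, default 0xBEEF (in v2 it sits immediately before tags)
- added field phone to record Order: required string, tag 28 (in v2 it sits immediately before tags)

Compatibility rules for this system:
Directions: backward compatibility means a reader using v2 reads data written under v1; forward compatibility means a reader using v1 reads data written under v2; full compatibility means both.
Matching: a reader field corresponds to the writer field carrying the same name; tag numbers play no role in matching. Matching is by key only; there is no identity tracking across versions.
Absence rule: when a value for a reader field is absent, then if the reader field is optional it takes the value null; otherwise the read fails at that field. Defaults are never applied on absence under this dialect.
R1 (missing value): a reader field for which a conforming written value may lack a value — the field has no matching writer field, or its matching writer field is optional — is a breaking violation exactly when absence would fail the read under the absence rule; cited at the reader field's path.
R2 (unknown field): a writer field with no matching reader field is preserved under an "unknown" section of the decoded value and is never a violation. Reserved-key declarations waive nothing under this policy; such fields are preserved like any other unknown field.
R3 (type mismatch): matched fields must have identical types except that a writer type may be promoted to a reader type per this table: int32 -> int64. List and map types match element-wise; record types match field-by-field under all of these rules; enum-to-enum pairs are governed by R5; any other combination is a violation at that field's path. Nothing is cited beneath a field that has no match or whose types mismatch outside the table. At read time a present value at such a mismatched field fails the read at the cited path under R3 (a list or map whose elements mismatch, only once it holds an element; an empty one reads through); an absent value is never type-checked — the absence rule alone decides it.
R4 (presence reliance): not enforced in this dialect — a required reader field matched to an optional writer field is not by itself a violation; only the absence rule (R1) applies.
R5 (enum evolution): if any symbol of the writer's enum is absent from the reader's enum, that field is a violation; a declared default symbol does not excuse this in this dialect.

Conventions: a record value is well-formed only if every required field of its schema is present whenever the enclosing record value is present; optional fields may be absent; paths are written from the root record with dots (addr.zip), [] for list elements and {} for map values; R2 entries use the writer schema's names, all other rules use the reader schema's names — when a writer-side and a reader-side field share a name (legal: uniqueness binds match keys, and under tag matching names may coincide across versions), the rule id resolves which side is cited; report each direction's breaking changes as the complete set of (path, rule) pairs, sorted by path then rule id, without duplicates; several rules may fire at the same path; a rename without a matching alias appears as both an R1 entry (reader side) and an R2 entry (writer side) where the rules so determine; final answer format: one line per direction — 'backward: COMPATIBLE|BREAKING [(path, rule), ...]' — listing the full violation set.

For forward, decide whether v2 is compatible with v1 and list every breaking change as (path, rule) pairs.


arrows below run writer -> reader for Order
forward pass over Order, reader schema v1, writer schema v2:
  channel: paired with writer channel (Role -> Role; writer optional)
  tags: paired with writer tags (list<float64> -> list<float64>; writer optional)
  score: no writer-side match
  balance: no writer-side match
  blob (writer side), unknown to reader
  phone (writer side), unknown to reader
  violation R1 at balance
  violation R5 at channel
  violation R1 at tags
  => forward verdict for Order: BREAKING, 3 violation(s)
remaining Order differences; none change what is asked:
  removed field score from record Order (its key "score" joins the reserved list) -> no rule fires on it in Order's dialect; the asked verdict holds
  added field blob to record Order: required bytes, tag 36, default 0xBEEF (in v2 it sits immediately before tags) -> matters only for Order's backward compatibility — outside the asked direction
  added field phone to record Order: required string, tag 28 (in v2 it sits immediately before tags) -> matters only for Order's backward compatibility — outside the asked direction

forward: BREAKING [(balance, R1), (channel, R5), (tags, R1)]
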